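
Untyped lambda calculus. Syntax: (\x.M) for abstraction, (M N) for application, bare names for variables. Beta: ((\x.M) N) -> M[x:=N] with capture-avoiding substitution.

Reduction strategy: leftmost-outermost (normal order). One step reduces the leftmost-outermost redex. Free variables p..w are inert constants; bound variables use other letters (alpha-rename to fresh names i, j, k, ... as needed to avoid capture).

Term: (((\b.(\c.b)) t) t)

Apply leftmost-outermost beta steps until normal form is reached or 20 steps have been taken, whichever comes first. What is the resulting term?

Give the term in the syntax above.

Answer: t

Derivation:
Step 0: (((\b.(\c.b)) t) t)
Step 1: ((\c.t) t)
Step 2: t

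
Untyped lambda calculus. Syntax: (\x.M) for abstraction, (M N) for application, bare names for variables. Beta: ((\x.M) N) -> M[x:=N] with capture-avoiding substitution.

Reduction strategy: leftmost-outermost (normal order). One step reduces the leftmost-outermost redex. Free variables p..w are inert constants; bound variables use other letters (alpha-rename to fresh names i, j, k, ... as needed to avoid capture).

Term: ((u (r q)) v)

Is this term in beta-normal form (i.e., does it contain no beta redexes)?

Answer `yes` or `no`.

Answer: yes

Derivation:
Term: ((u (r q)) v)
No beta redexes found.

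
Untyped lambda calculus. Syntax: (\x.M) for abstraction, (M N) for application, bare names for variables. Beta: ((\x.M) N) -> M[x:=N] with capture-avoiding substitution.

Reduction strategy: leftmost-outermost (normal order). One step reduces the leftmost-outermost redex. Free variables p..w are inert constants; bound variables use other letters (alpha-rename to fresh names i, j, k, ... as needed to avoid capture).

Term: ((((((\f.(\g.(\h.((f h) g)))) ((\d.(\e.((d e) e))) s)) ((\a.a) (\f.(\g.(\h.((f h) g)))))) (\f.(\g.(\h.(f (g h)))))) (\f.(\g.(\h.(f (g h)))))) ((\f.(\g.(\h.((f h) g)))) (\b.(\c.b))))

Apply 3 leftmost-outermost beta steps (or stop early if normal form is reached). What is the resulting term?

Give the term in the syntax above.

Step 0: ((((((\f.(\g.(\h.((f h) g)))) ((\d.(\e.((d e) e))) s)) ((\a.a) (\f.(\g.(\h.((f h) g)))))) (\f.(\g.(\h.(f (g h)))))) (\f.(\g.(\h.(f (g h)))))) ((\f.(\g.(\h.((f h) g)))) (\b.(\c.b))))
Step 1: (((((\g.(\h.((((\d.(\e.((d e) e))) s) h) g))) ((\a.a) (\f.(\g.(\h.((f h) g)))))) (\f.(\g.(\h.(f (g h)))))) (\f.(\g.(\h.(f (g h)))))) ((\f.(\g.(\h.((f h) g)))) (\b.(\c.b))))
Step 2: ((((\h.((((\d.(\e.((d e) e))) s) h) ((\a.a) (\f.(\g.(\h.((f h) g))))))) (\f.(\g.(\h.(f (g h)))))) (\f.(\g.(\h.(f (g h)))))) ((\f.(\g.(\h.((f h) g)))) (\b.(\c.b))))
Step 3: ((((((\d.(\e.((d e) e))) s) (\f.(\g.(\h.(f (g h)))))) ((\a.a) (\f.(\g.(\h.((f h) g)))))) (\f.(\g.(\h.(f (g h)))))) ((\f.(\g.(\h.((f h) g)))) (\b.(\c.b))))

Answer: ((((((\d.(\e.((d e) e))) s) (\f.(\g.(\h.(f (g h)))))) ((\a.a) (\f.(\g.(\h.((f h) g)))))) (\f.(\g.(\h.(f (g h)))))) ((\f.(\g.(\h.((f h) g)))) (\b.(\c.b))))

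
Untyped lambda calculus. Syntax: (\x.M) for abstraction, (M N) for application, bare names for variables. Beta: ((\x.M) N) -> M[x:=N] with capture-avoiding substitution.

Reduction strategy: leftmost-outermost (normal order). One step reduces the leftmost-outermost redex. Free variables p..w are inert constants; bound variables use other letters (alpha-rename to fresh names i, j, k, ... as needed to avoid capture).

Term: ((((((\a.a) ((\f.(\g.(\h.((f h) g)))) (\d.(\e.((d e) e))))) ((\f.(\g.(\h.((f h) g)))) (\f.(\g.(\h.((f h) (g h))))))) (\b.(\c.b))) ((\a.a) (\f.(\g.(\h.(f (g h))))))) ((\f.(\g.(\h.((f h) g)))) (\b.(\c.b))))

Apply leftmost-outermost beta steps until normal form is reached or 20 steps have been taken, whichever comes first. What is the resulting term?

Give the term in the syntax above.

Step 0: ((((((\a.a) ((\f.(\g.(\h.((f h) g)))) (\d.(\e.((d e) e))))) ((\f.(\g.(\h.((f h) g)))) (\f.(\g.(\h.((f h) (g h))))))) (\b.(\c.b))) ((\a.a) (\f.(\g.(\h.(f (g h))))))) ((\f.(\g.(\h.((f h) g)))) (\b.(\c.b))))
Step 1: ((((((\f.(\g.(\h.((f h) g)))) (\d.(\e.((d e) e)))) ((\f.(\g.(\h.((f h) g)))) (\f.(\g.(\h.((f h) (g h))))))) (\b.(\c.b))) ((\a.a) (\f.(\g.(\h.(f (g h))))))) ((\f.(\g.(\h.((f h) g)))) (\b.(\c.b))))
Step 2: (((((\g.(\h.(((\d.(\e.((d e) e))) h) g))) ((\f.(\g.(\h.((f h) g)))) (\f.(\g.(\h.((f h) (g h))))))) (\b.(\c.b))) ((\a.a) (\f.(\g.(\h.(f (g h))))))) ((\f.(\g.(\h.((f h) g)))) (\b.(\c.b))))
Step 3: ((((\h.(((\d.(\e.((d e) e))) h) ((\f.(\g.(\h.((f h) g)))) (\f.(\g.(\h.((f h) (g h)))))))) (\b.(\c.b))) ((\a.a) (\f.(\g.(\h.(f (g h))))))) ((\f.(\g.(\h.((f h) g)))) (\b.(\c.b))))
Step 4: (((((\d.(\e.((d e) e))) (\b.(\c.b))) ((\f.(\g.(\h.((f h) g)))) (\f.(\g.(\h.((f h) (g h))))))) ((\a.a) (\f.(\g.(\h.(f (g h))))))) ((\f.(\g.(\h.((f h) g)))) (\b.(\c.b))))
Step 5: ((((\e.(((\b.(\c.b)) e) e)) ((\f.(\g.(\h.((f h) g)))) (\f.(\g.(\h.((f h) (g h))))))) ((\a.a) (\f.(\g.(\h.(f (g h))))))) ((\f.(\g.(\h.((f h) g)))) (\b.(\c.b))))
Step 6: (((((\b.(\c.b)) ((\f.(\g.(\h.((f h) g)))) (\f.(\g.(\h.((f h) (g h))))))) ((\f.(\g.(\h.((f h) g)))) (\f.(\g.(\h.((f h) (g h))))))) ((\a.a) (\f.(\g.(\h.(f (g h))))))) ((\f.(\g.(\h.((f h) g)))) (\b.(\c.b))))
Step 7: ((((\c.((\f.(\g.(\h.((f h) g)))) (\f.(\g.(\h.((f h) (g h))))))) ((\f.(\g.(\h.((f h) g)))) (\f.(\g.(\h.((f h) (g h))))))) ((\a.a) (\f.(\g.(\h.(f (g h))))))) ((\f.(\g.(\h.((f h) g)))) (\b.(\c.b))))
Step 8: ((((\f.(\g.(\h.((f h) g)))) (\f.(\g.(\h.((f h) (g h)))))) ((\a.a) (\f.(\g.(\h.(f (g h))))))) ((\f.(\g.(\h.((f h) g)))) (\b.(\c.b))))
Step 9: (((\g.(\h.(((\f.(\g.(\h.((f h) (g h))))) h) g))) ((\a.a) (\f.(\g.(\h.(f (g h))))))) ((\f.(\g.(\h.((f h) g)))) (\b.(\c.b))))
Step 10: ((\h.(((\f.(\g.(\h.((f h) (g h))))) h) ((\a.a) (\f.(\g.(\h.(f (g h)))))))) ((\f.(\g.(\h.((f h) g)))) (\b.(\c.b))))
Step 11: (((\f.(\g.(\h.((f h) (g h))))) ((\f.(\g.(\h.((f h) g)))) (\b.(\c.b)))) ((\a.a) (\f.(\g.(\h.(f (g h)))))))
Step 12: ((\g.(\h.((((\f.(\g.(\h.((f h) g)))) (\b.(\c.b))) h) (g h)))) ((\a.a) (\f.(\g.(\h.(f (g h)))))))
Step 13: (\h.((((\f.(\g.(\h.((f h) g)))) (\b.(\c.b))) h) (((\a.a) (\f.(\g.(\h.(f (g h)))))) h)))
Step 14: (\h.(((\g.(\h.(((\b.(\c.b)) h) g))) h) (((\a.a) (\f.(\g.(\h.(f (g h)))))) h)))
Step 15: (\h.((\i.(((\b.(\c.b)) i) h)) (((\a.a) (\f.(\g.(\h.(f (g h)))))) h)))
Step 16: (\h.(((\b.(\c.b)) (((\a.a) (\f.(\g.(\h.(f (g h)))))) h)) h))
Step 17: (\h.((\c.(((\a.a) (\f.(\g.(\h.(f (g h)))))) h)) h))
Step 18: (\h.(((\a.a) (\f.(\g.(\h.(f (g h)))))) h))
Step 19: (\h.((\f.(\g.(\h.(f (g h))))) h))
Step 20: (\h.(\g.(\i.(h (g i)))))

Answer: (\h.(\g.(\i.(h (g i)))))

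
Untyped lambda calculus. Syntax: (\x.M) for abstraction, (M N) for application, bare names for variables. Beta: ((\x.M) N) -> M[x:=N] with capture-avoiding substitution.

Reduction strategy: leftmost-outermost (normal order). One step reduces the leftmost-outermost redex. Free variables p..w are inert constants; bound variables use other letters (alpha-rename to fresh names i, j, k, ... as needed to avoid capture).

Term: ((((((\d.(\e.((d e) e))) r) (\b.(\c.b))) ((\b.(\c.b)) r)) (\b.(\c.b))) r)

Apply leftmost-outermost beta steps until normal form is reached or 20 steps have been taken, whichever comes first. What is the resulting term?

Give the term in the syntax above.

Step 0: ((((((\d.(\e.((d e) e))) r) (\b.(\c.b))) ((\b.(\c.b)) r)) (\b.(\c.b))) r)
Step 1: (((((\e.((r e) e)) (\b.(\c.b))) ((\b.(\c.b)) r)) (\b.(\c.b))) r)
Step 2: (((((r (\b.(\c.b))) (\b.(\c.b))) ((\b.(\c.b)) r)) (\b.(\c.b))) r)
Step 3: (((((r (\b.(\c.b))) (\b.(\c.b))) (\c.r)) (\b.(\c.b))) r)

Answer: (((((r (\b.(\c.b))) (\b.(\c.b))) (\c.r)) (\b.(\c.b))) r)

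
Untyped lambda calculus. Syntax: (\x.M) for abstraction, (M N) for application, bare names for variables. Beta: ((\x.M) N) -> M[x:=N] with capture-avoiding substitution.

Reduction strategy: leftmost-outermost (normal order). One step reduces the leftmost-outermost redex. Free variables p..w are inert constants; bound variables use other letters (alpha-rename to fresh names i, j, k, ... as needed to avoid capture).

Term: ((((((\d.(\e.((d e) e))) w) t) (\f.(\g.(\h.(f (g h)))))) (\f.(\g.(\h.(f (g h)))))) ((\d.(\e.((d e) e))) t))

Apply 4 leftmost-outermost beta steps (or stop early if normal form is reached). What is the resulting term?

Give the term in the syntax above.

Answer: (((((w t) t) (\f.(\g.(\h.(f (g h)))))) (\f.(\g.(\h.(f (g h)))))) (\e.((t e) e)))

Derivation:
Step 0: ((((((\d.(\e.((d e) e))) w) t) (\f.(\g.(\h.(f (g h)))))) (\f.(\g.(\h.(f (g h)))))) ((\d.(\e.((d e) e))) t))
Step 1: (((((\e.((w e) e)) t) (\f.(\g.(\h.(f (g h)))))) (\f.(\g.(\h.(f (g h)))))) ((\d.(\e.((d e) e))) t))
Step 2: (((((w t) t) (\f.(\g.(\h.(f (g h)))))) (\f.(\g.(\h.(f (g h)))))) ((\d.(\e.((d e) e))) t))
Step 3: (((((w t) t) (\f.(\g.(\h.(f (g h)))))) (\f.(\g.(\h.(f (g h)))))) (\e.((t e) e)))
Step 4: (normal form reached)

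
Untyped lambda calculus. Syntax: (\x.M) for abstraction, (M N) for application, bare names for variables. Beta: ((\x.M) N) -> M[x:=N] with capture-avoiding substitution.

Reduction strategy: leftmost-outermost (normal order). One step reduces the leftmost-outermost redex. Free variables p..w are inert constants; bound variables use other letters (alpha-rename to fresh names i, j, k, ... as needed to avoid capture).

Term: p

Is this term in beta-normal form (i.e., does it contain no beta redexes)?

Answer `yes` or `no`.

Answer: yes

Derivation:
Term: p
No beta redexes found.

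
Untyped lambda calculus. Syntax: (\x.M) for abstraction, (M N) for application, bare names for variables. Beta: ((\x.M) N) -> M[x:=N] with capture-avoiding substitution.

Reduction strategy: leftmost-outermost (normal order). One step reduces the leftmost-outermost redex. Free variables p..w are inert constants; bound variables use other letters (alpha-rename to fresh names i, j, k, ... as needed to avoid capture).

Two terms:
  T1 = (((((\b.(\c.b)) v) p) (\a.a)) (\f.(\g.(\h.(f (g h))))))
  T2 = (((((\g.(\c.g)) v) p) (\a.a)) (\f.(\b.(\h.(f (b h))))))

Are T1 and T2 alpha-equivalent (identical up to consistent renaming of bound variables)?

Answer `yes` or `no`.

Term 1: (((((\b.(\c.b)) v) p) (\a.a)) (\f.(\g.(\h.(f (g h))))))
Term 2: (((((\g.(\c.g)) v) p) (\a.a)) (\f.(\b.(\h.(f (b h))))))
Alpha-equivalence: compare structure up to binder renaming.
Result: True

Answer: yes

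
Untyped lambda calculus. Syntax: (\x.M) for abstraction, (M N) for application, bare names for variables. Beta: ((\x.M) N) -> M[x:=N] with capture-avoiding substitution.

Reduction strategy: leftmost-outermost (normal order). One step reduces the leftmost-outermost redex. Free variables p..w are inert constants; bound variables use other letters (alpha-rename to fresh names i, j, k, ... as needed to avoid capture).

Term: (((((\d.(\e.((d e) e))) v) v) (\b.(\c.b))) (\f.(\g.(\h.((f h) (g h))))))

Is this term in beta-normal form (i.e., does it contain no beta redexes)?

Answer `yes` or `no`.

Answer: no

Derivation:
Term: (((((\d.(\e.((d e) e))) v) v) (\b.(\c.b))) (\f.(\g.(\h.((f h) (g h))))))
Found 1 beta redex(es).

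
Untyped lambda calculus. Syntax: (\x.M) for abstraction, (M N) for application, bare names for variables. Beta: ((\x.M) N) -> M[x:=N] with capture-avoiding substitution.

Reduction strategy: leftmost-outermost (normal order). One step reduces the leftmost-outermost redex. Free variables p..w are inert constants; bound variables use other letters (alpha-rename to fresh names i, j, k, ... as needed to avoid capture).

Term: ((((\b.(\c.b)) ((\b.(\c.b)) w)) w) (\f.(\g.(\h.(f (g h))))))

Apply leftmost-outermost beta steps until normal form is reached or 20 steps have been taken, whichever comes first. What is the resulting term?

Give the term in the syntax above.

Answer: w

Derivation:
Step 0: ((((\b.(\c.b)) ((\b.(\c.b)) w)) w) (\f.(\g.(\h.(f (g h))))))
Step 1: (((\c.((\b.(\c.b)) w)) w) (\f.(\g.(\h.(f (g h))))))
Step 2: (((\b.(\c.b)) w) (\f.(\g.(\h.(f (g h))))))
Step 3: ((\c.w) (\f.(\g.(\h.(f (g h))))))
Step 4: w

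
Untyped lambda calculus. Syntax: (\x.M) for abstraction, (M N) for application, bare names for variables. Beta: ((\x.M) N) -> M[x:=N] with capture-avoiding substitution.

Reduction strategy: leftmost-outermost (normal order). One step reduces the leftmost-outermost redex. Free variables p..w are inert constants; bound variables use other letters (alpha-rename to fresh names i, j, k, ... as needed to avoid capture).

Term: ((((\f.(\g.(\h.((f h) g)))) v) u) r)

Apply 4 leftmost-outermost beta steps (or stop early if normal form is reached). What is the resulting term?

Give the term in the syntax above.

Step 0: ((((\f.(\g.(\h.((f h) g)))) v) u) r)
Step 1: (((\g.(\h.((v h) g))) u) r)
Step 2: ((\h.((v h) u)) r)
Step 3: ((v r) u)
Step 4: (normal form reached)

Answer: ((v r) u)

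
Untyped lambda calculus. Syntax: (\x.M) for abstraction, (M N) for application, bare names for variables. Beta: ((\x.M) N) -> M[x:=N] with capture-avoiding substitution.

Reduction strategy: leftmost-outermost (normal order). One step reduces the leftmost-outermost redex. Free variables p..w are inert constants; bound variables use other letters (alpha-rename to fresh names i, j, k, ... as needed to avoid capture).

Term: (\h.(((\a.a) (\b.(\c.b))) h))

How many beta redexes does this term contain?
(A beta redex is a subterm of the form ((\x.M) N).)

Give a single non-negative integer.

Answer: 1

Derivation:
Term: (\h.(((\a.a) (\b.(\c.b))) h))
  Redex: ((\a.a) (\b.(\c.b)))
Total redexes: 1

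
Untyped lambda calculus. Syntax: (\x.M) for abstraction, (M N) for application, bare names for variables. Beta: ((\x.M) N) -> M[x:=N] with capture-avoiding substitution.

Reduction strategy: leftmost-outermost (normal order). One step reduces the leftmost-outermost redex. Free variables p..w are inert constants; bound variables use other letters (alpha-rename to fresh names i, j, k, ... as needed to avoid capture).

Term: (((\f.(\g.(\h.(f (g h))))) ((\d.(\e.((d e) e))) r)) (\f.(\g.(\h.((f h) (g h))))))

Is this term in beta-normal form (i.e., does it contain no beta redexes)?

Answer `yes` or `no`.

Term: (((\f.(\g.(\h.(f (g h))))) ((\d.(\e.((d e) e))) r)) (\f.(\g.(\h.((f h) (g h))))))
Found 2 beta redex(es).

Answer: no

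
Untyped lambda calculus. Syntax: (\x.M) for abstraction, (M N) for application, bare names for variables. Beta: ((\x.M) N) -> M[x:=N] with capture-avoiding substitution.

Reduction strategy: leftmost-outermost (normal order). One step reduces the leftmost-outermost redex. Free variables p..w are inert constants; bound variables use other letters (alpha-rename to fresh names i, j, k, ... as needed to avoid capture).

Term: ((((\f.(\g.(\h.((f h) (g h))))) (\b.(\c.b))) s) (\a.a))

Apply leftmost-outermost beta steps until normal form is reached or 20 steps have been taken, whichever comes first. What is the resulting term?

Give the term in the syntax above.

Answer: (\a.a)

Derivation:
Step 0: ((((\f.(\g.(\h.((f h) (g h))))) (\b.(\c.b))) s) (\a.a))
Step 1: (((\g.(\h.(((\b.(\c.b)) h) (g h)))) s) (\a.a))
Step 2: ((\h.(((\b.(\c.b)) h) (s h))) (\a.a))
Step 3: (((\b.(\c.b)) (\a.a)) (s (\a.a)))
Step 4: ((\c.(\a.a)) (s (\a.a)))
Step 5: (\a.a)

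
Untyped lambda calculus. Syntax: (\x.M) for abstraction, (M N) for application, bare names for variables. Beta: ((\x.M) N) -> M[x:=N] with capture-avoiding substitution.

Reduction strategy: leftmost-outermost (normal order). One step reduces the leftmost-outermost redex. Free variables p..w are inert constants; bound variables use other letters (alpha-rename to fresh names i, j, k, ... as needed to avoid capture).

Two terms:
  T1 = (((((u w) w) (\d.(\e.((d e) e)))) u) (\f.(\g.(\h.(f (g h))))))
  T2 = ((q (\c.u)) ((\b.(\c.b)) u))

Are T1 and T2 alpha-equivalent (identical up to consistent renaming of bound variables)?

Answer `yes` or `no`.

Answer: no

Derivation:
Term 1: (((((u w) w) (\d.(\e.((d e) e)))) u) (\f.(\g.(\h.(f (g h))))))
Term 2: ((q (\c.u)) ((\b.(\c.b)) u))
Alpha-equivalence: compare structure up to binder renaming.
Result: False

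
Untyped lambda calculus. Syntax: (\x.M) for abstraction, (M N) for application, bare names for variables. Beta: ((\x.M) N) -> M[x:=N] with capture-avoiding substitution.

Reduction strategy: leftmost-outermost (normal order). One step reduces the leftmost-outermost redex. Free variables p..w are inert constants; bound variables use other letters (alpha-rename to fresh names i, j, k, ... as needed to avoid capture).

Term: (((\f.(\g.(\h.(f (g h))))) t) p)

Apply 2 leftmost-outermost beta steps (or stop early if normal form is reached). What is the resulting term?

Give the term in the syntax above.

Answer: (\h.(t (p h)))

Derivation:
Step 0: (((\f.(\g.(\h.(f (g h))))) t) p)
Step 1: ((\g.(\h.(t (g h)))) p)
Step 2: (\h.(t (p h)))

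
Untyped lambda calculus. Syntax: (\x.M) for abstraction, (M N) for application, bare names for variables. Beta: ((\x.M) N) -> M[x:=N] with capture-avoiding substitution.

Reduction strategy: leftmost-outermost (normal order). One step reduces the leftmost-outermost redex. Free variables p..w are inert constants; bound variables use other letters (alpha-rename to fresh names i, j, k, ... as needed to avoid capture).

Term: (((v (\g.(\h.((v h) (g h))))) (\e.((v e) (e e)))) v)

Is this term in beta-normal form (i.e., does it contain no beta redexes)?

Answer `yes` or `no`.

Answer: yes

Derivation:
Term: (((v (\g.(\h.((v h) (g h))))) (\e.((v e) (e e)))) v)
No beta redexes found.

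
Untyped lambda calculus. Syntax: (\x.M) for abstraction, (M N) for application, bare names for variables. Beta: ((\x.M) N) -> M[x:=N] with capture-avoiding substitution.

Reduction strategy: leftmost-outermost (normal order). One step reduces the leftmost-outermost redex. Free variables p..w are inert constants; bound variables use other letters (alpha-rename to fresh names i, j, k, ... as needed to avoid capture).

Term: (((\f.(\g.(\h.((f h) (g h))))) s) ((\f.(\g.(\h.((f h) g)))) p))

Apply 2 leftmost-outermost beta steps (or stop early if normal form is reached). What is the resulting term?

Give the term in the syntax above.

Step 0: (((\f.(\g.(\h.((f h) (g h))))) s) ((\f.(\g.(\h.((f h) g)))) p))
Step 1: ((\g.(\h.((s h) (g h)))) ((\f.(\g.(\h.((f h) g)))) p))
Step 2: (\h.((s h) (((\f.(\g.(\h.((f h) g)))) p) h)))

Answer: (\h.((s h) (((\f.(\g.(\h.((f h) g)))) p) h)))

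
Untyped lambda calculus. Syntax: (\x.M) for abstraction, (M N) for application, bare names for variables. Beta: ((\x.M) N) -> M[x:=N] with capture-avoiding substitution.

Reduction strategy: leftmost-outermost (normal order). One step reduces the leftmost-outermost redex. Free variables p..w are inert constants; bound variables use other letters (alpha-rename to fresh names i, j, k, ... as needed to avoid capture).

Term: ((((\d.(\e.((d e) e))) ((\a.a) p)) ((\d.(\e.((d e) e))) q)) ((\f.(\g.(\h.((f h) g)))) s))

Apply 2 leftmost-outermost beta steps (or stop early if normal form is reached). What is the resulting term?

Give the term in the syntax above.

Answer: (((((\a.a) p) ((\d.(\e.((d e) e))) q)) ((\d.(\e.((d e) e))) q)) ((\f.(\g.(\h.((f h) g)))) s))

Derivation:
Step 0: ((((\d.(\e.((d e) e))) ((\a.a) p)) ((\d.(\e.((d e) e))) q)) ((\f.(\g.(\h.((f h) g)))) s))
Step 1: (((\e.((((\a.a) p) e) e)) ((\d.(\e.((d e) e))) q)) ((\f.(\g.(\h.((f h) g)))) s))
Step 2: (((((\a.a) p) ((\d.(\e.((d e) e))) q)) ((\d.(\e.((d e) e))) q)) ((\f.(\g.(\h.((f h) g)))) s))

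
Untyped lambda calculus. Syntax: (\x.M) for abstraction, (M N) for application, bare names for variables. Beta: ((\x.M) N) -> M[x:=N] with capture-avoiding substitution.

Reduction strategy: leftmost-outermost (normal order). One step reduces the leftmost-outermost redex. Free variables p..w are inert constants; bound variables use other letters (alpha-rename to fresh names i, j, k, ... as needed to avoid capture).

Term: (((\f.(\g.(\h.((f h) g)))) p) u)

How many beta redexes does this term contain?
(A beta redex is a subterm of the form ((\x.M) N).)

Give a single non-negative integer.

Term: (((\f.(\g.(\h.((f h) g)))) p) u)
  Redex: ((\f.(\g.(\h.((f h) g)))) p)
Total redexes: 1

Answer: 1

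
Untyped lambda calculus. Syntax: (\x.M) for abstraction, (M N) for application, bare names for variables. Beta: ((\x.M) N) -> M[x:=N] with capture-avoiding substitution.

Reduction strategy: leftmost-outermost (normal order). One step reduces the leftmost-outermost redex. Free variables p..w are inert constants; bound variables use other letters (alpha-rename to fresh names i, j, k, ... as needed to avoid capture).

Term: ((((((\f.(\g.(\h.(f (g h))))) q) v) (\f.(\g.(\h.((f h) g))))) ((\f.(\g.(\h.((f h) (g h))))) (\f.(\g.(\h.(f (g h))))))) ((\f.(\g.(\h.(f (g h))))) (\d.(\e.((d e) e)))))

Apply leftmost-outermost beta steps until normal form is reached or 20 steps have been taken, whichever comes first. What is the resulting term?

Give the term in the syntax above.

Answer: (((q (v (\f.(\g.(\h.((f h) g)))))) (\g.(\h.(\i.(h ((g h) i)))))) (\g.(\h.(\e.(((g h) e) e)))))

Derivation:
Step 0: ((((((\f.(\g.(\h.(f (g h))))) q) v) (\f.(\g.(\h.((f h) g))))) ((\f.(\g.(\h.((f h) (g h))))) (\f.(\g.(\h.(f (g h))))))) ((\f.(\g.(\h.(f (g h))))) (\d.(\e.((d e) e)))))
Step 1: (((((\g.(\h.(q (g h)))) v) (\f.(\g.(\h.((f h) g))))) ((\f.(\g.(\h.((f h) (g h))))) (\f.(\g.(\h.(f (g h))))))) ((\f.(\g.(\h.(f (g h))))) (\d.(\e.((d e) e)))))
Step 2: ((((\h.(q (v h))) (\f.(\g.(\h.((f h) g))))) ((\f.(\g.(\h.((f h) (g h))))) (\f.(\g.(\h.(f (g h))))))) ((\f.(\g.(\h.(f (g h))))) (\d.(\e.((d e) e)))))
Step 3: (((q (v (\f.(\g.(\h.((f h) g)))))) ((\f.(\g.(\h.((f h) (g h))))) (\f.(\g.(\h.(f (g h))))))) ((\f.(\g.(\h.(f (g h))))) (\d.(\e.((d e) e)))))
Step 4: (((q (v (\f.(\g.(\h.((f h) g)))))) (\g.(\h.(((\f.(\g.(\h.(f (g h))))) h) (g h))))) ((\f.(\g.(\h.(f (g h))))) (\d.(\e.((d e) e)))))
Step 5: (((q (v (\f.(\g.(\h.((f h) g)))))) (\g.(\h.((\g.(\i.(h (g i)))) (g h))))) ((\f.(\g.(\h.(f (g h))))) (\d.(\e.((d e) e)))))
Step 6: (((q (v (\f.(\g.(\h.((f h) g)))))) (\g.(\h.(\i.(h ((g h) i)))))) ((\f.(\g.(\h.(f (g h))))) (\d.(\e.((d e) e)))))
Step 7: (((q (v (\f.(\g.(\h.((f h) g)))))) (\g.(\h.(\i.(h ((g h) i)))))) (\g.(\h.((\d.(\e.((d e) e))) (g h)))))
Step 8: (((q (v (\f.(\g.(\h.((f h) g)))))) (\g.(\h.(\i.(h ((g h) i)))))) (\g.(\h.(\e.(((g h) e) e)))))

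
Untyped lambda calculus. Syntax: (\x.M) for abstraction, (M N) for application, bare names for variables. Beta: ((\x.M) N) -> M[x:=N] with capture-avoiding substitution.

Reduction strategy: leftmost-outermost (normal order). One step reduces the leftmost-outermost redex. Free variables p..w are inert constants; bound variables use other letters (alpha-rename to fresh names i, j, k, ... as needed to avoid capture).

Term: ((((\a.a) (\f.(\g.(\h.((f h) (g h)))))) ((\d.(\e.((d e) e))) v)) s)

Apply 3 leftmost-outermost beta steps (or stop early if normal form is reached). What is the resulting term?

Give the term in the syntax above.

Answer: (\h.((((\d.(\e.((d e) e))) v) h) (s h)))

Derivation:
Step 0: ((((\a.a) (\f.(\g.(\h.((f h) (g h)))))) ((\d.(\e.((d e) e))) v)) s)
Step 1: (((\f.(\g.(\h.((f h) (g h))))) ((\d.(\e.((d e) e))) v)) s)
Step 2: ((\g.(\h.((((\d.(\e.((d e) e))) v) h) (g h)))) s)
Step 3: (\h.((((\d.(\e.((d e) e))) v) h) (s h)))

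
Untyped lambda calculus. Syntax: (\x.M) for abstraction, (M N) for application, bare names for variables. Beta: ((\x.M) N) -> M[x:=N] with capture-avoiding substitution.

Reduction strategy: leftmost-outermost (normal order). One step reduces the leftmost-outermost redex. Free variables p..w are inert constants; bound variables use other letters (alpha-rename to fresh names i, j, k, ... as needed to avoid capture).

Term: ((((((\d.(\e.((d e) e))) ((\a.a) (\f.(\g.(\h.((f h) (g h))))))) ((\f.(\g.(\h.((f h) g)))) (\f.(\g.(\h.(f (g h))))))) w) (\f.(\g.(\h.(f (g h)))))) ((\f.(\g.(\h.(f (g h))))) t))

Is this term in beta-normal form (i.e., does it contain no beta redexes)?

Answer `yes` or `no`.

Term: ((((((\d.(\e.((d e) e))) ((\a.a) (\f.(\g.(\h.((f h) (g h))))))) ((\f.(\g.(\h.((f h) g)))) (\f.(\g.(\h.(f (g h))))))) w) (\f.(\g.(\h.(f (g h)))))) ((\f.(\g.(\h.(f (g h))))) t))
Found 4 beta redex(es).

Answer: no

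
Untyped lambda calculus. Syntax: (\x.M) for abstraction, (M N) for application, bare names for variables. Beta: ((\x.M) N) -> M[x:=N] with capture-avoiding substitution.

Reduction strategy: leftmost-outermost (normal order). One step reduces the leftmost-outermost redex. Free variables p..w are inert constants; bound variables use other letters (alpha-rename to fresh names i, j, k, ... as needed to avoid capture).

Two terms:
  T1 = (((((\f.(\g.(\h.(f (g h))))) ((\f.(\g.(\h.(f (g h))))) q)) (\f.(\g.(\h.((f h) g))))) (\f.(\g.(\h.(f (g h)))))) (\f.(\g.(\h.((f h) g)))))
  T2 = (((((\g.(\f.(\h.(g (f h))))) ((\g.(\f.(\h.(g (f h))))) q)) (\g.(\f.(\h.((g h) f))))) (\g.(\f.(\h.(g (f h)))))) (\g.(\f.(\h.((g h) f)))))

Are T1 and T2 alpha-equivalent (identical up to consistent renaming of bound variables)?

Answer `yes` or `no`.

Answer: yes

Derivation:
Term 1: (((((\f.(\g.(\h.(f (g h))))) ((\f.(\g.(\h.(f (g h))))) q)) (\f.(\g.(\h.((f h) g))))) (\f.(\g.(\h.(f (g h)))))) (\f.(\g.(\h.((f h) g)))))
Term 2: (((((\g.(\f.(\h.(g (f h))))) ((\g.(\f.(\h.(g (f h))))) q)) (\g.(\f.(\h.((g h) f))))) (\g.(\f.(\h.(g (f h)))))) (\g.(\f.(\h.((g h) f)))))
Alpha-equivalence: compare structure up to binder renaming.
Result: True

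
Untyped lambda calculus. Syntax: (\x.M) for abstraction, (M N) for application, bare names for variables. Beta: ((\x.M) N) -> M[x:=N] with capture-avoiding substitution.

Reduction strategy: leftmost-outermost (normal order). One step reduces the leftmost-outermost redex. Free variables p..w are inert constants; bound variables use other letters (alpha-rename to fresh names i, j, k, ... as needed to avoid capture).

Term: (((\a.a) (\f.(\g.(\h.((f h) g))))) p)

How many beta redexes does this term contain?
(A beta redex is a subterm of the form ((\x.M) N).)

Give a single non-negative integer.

Term: (((\a.a) (\f.(\g.(\h.((f h) g))))) p)
  Redex: ((\a.a) (\f.(\g.(\h.((f h) g)))))
Total redexes: 1

Answer: 1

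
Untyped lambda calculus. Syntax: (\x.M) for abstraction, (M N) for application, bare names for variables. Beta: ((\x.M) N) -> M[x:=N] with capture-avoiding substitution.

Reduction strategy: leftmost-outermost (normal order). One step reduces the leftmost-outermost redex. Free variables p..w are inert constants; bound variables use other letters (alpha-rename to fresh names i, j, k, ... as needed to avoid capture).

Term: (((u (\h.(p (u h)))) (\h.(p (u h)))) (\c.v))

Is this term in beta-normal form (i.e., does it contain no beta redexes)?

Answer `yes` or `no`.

Answer: yes

Derivation:
Term: (((u (\h.(p (u h)))) (\h.(p (u h)))) (\c.v))
No beta redexes found.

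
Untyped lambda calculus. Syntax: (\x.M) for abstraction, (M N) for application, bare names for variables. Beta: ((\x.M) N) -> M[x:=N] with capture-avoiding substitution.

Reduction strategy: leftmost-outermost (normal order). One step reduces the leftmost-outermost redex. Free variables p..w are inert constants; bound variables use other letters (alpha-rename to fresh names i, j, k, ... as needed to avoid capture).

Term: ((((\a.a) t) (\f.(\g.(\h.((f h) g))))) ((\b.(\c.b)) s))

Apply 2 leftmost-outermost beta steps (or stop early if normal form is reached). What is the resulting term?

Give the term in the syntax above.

Answer: ((t (\f.(\g.(\h.((f h) g))))) (\c.s))

Derivation:
Step 0: ((((\a.a) t) (\f.(\g.(\h.((f h) g))))) ((\b.(\c.b)) s))
Step 1: ((t (\f.(\g.(\h.((f h) g))))) ((\b.(\c.b)) s))
Step 2: ((t (\f.(\g.(\h.((f h) g))))) (\c.s))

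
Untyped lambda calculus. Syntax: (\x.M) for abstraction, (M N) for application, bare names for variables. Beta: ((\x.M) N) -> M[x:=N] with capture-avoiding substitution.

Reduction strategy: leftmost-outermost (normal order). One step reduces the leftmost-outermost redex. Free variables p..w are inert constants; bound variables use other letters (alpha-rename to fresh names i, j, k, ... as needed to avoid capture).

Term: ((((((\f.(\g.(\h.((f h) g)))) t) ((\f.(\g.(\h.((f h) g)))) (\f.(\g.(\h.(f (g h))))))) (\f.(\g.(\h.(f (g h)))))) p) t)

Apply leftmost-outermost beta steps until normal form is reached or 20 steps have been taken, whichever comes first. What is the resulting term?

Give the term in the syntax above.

Answer: ((((t (\f.(\g.(\h.(f (g h)))))) (\g.(\h.(\i.(h (g i)))))) p) t)

Derivation:
Step 0: ((((((\f.(\g.(\h.((f h) g)))) t) ((\f.(\g.(\h.((f h) g)))) (\f.(\g.(\h.(f (g h))))))) (\f.(\g.(\h.(f (g h)))))) p) t)
Step 1: (((((\g.(\h.((t h) g))) ((\f.(\g.(\h.((f h) g)))) (\f.(\g.(\h.(f (g h))))))) (\f.(\g.(\h.(f (g h)))))) p) t)
Step 2: ((((\h.((t h) ((\f.(\g.(\h.((f h) g)))) (\f.(\g.(\h.(f (g h)))))))) (\f.(\g.(\h.(f (g h)))))) p) t)
Step 3: ((((t (\f.(\g.(\h.(f (g h)))))) ((\f.(\g.(\h.((f h) g)))) (\f.(\g.(\h.(f (g h))))))) p) t)
Step 4: ((((t (\f.(\g.(\h.(f (g h)))))) (\g.(\h.(((\f.(\g.(\h.(f (g h))))) h) g)))) p) t)
Step 5: ((((t (\f.(\g.(\h.(f (g h)))))) (\g.(\h.((\g.(\i.(h (g i)))) g)))) p) t)
Step 6: ((((t (\f.(\g.(\h.(f (g h)))))) (\g.(\h.(\i.(h (g i)))))) p) t)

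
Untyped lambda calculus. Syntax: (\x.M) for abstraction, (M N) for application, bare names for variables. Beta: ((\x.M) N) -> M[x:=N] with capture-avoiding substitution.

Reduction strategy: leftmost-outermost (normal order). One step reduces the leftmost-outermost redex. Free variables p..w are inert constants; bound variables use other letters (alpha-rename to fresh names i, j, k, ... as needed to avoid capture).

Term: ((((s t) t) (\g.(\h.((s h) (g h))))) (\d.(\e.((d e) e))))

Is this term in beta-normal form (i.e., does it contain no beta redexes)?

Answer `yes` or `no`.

Term: ((((s t) t) (\g.(\h.((s h) (g h))))) (\d.(\e.((d e) e))))
No beta redexes found.

Answer: yes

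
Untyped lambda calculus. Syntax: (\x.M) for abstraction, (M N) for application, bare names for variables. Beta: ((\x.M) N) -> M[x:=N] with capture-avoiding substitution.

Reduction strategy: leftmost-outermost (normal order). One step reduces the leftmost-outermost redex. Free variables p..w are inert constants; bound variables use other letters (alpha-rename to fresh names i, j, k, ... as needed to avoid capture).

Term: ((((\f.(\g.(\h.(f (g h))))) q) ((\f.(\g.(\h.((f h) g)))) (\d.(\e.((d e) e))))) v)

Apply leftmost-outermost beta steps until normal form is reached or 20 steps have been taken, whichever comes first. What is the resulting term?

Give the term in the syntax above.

Answer: (q (\h.((h v) v)))

Derivation:
Step 0: ((((\f.(\g.(\h.(f (g h))))) q) ((\f.(\g.(\h.((f h) g)))) (\d.(\e.((d e) e))))) v)
Step 1: (((\g.(\h.(q (g h)))) ((\f.(\g.(\h.((f h) g)))) (\d.(\e.((d e) e))))) v)
Step 2: ((\h.(q (((\f.(\g.(\h.((f h) g)))) (\d.(\e.((d e) e)))) h))) v)
Step 3: (q (((\f.(\g.(\h.((f h) g)))) (\d.(\e.((d e) e)))) v))
Step 4: (q ((\g.(\h.(((\d.(\e.((d e) e))) h) g))) v))
Step 5: (q (\h.(((\d.(\e.((d e) e))) h) v)))
Step 6: (q (\h.((\e.((h e) e)) v)))
Step 7: (q (\h.((h v) v)))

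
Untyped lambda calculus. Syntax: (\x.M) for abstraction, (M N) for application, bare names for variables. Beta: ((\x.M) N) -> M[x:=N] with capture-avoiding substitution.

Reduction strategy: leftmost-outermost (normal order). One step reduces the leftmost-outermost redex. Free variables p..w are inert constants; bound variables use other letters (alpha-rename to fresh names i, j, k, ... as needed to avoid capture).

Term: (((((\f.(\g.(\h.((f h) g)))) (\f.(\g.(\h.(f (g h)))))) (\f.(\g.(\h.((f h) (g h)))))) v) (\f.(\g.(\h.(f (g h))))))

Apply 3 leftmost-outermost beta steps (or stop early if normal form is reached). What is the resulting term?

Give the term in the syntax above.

Step 0: (((((\f.(\g.(\h.((f h) g)))) (\f.(\g.(\h.(f (g h)))))) (\f.(\g.(\h.((f h) (g h)))))) v) (\f.(\g.(\h.(f (g h))))))
Step 1: ((((\g.(\h.(((\f.(\g.(\h.(f (g h))))) h) g))) (\f.(\g.(\h.((f h) (g h)))))) v) (\f.(\g.(\h.(f (g h))))))
Step 2: (((\h.(((\f.(\g.(\h.(f (g h))))) h) (\f.(\g.(\h.((f h) (g h))))))) v) (\f.(\g.(\h.(f (g h))))))
Step 3: ((((\f.(\g.(\h.(f (g h))))) v) (\f.(\g.(\h.((f h) (g h)))))) (\f.(\g.(\h.(f (g h))))))

Answer: ((((\f.(\g.(\h.(f (g h))))) v) (\f.(\g.(\h.((f h) (g h)))))) (\f.(\g.(\h.(f (g h))))))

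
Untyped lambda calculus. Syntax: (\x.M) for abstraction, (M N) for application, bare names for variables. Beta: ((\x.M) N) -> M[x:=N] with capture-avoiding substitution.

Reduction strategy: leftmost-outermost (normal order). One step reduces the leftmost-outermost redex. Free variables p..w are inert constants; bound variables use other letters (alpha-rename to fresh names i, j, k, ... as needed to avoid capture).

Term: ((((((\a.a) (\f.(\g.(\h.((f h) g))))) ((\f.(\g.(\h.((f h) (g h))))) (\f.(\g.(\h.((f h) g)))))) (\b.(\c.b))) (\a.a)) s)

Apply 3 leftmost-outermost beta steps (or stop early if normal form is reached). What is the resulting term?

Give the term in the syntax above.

Answer: (((\h.((((\f.(\g.(\h.((f h) (g h))))) (\f.(\g.(\h.((f h) g))))) h) (\b.(\c.b)))) (\a.a)) s)

Derivation:
Step 0: ((((((\a.a) (\f.(\g.(\h.((f h) g))))) ((\f.(\g.(\h.((f h) (g h))))) (\f.(\g.(\h.((f h) g)))))) (\b.(\c.b))) (\a.a)) s)
Step 1: (((((\f.(\g.(\h.((f h) g)))) ((\f.(\g.(\h.((f h) (g h))))) (\f.(\g.(\h.((f h) g)))))) (\b.(\c.b))) (\a.a)) s)
Step 2: ((((\g.(\h.((((\f.(\g.(\h.((f h) (g h))))) (\f.(\g.(\h.((f h) g))))) h) g))) (\b.(\c.b))) (\a.a)) s)
Step 3: (((\h.((((\f.(\g.(\h.((f h) (g h))))) (\f.(\g.(\h.((f h) g))))) h) (\b.(\c.b)))) (\a.a)) s)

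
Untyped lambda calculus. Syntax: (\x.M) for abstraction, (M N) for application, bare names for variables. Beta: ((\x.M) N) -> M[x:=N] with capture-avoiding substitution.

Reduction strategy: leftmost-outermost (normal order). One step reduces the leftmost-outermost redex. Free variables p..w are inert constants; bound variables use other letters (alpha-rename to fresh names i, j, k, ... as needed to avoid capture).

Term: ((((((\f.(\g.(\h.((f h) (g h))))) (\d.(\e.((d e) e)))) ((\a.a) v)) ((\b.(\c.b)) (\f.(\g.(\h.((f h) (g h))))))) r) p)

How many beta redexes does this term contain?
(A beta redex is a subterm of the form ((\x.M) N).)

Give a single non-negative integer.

Answer: 3

Derivation:
Term: ((((((\f.(\g.(\h.((f h) (g h))))) (\d.(\e.((d e) e)))) ((\a.a) v)) ((\b.(\c.b)) (\f.(\g.(\h.((f h) (g h))))))) r) p)
  Redex: ((\f.(\g.(\h.((f h) (g h))))) (\d.(\e.((d e) e))))
  Redex: ((\a.a) v)
  Redex: ((\b.(\c.b)) (\f.(\g.(\h.((f h) (g h))))))
Total redexes: 3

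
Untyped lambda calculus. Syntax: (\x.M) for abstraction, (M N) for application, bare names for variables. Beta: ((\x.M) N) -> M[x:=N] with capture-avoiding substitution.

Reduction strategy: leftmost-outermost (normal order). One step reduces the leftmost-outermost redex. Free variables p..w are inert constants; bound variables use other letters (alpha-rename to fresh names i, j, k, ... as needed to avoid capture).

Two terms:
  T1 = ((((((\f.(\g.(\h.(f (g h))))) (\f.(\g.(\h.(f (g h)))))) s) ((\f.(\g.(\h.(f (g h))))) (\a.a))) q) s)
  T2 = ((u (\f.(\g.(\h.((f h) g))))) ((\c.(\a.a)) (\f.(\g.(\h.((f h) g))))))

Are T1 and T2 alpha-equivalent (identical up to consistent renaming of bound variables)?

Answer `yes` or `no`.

Term 1: ((((((\f.(\g.(\h.(f (g h))))) (\f.(\g.(\h.(f (g h)))))) s) ((\f.(\g.(\h.(f (g h))))) (\a.a))) q) s)
Term 2: ((u (\f.(\g.(\h.((f h) g))))) ((\c.(\a.a)) (\f.(\g.(\h.((f h) g))))))
Alpha-equivalence: compare structure up to binder renaming.
Result: False

Answer: no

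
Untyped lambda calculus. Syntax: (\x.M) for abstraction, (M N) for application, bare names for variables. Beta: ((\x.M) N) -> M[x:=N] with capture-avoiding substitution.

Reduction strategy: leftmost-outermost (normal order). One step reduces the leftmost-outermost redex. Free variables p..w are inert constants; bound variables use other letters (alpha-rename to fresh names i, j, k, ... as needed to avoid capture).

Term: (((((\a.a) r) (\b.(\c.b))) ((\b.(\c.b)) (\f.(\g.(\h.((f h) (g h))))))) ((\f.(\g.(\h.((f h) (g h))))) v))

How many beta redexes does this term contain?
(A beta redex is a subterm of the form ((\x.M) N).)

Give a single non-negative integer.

Term: (((((\a.a) r) (\b.(\c.b))) ((\b.(\c.b)) (\f.(\g.(\h.((f h) (g h))))))) ((\f.(\g.(\h.((f h) (g h))))) v))
  Redex: ((\a.a) r)
  Redex: ((\b.(\c.b)) (\f.(\g.(\h.((f h) (g h))))))
  Redex: ((\f.(\g.(\h.((f h) (g h))))) v)
Total redexes: 3

Answer: 3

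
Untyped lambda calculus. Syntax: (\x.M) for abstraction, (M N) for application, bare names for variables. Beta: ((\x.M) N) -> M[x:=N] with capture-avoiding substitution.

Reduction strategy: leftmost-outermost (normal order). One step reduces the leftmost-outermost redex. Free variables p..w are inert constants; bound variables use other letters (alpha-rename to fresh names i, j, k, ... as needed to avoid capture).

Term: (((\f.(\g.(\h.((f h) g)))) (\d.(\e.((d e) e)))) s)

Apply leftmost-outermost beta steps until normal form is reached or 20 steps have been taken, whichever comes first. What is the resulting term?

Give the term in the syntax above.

Step 0: (((\f.(\g.(\h.((f h) g)))) (\d.(\e.((d e) e)))) s)
Step 1: ((\g.(\h.(((\d.(\e.((d e) e))) h) g))) s)
Step 2: (\h.(((\d.(\e.((d e) e))) h) s))
Step 3: (\h.((\e.((h e) e)) s))
Step 4: (\h.((h s) s))

Answer: (\h.((h s) s))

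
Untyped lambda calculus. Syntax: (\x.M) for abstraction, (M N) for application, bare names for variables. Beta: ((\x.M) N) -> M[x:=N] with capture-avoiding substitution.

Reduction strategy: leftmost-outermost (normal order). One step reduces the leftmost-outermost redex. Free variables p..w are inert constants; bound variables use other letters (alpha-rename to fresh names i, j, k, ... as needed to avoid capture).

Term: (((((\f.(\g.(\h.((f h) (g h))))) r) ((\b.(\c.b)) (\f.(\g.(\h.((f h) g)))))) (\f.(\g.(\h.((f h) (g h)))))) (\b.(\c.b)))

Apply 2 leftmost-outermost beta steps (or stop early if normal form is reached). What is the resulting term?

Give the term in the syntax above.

Answer: (((\h.((r h) (((\b.(\c.b)) (\f.(\g.(\h.((f h) g))))) h))) (\f.(\g.(\h.((f h) (g h)))))) (\b.(\c.b)))

Derivation:
Step 0: (((((\f.(\g.(\h.((f h) (g h))))) r) ((\b.(\c.b)) (\f.(\g.(\h.((f h) g)))))) (\f.(\g.(\h.((f h) (g h)))))) (\b.(\c.b)))
Step 1: ((((\g.(\h.((r h) (g h)))) ((\b.(\c.b)) (\f.(\g.(\h.((f h) g)))))) (\f.(\g.(\h.((f h) (g h)))))) (\b.(\c.b)))
Step 2: (((\h.((r h) (((\b.(\c.b)) (\f.(\g.(\h.((f h) g))))) h))) (\f.(\g.(\h.((f h) (g h)))))) (\b.(\c.b)))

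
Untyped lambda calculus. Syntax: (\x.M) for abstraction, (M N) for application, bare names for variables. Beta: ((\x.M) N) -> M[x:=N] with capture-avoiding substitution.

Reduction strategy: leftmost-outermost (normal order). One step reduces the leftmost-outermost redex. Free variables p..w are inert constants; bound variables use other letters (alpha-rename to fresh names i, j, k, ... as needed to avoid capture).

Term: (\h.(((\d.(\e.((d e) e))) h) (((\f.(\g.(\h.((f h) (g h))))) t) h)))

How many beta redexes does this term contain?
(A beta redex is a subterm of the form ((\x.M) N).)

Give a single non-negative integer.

Term: (\h.(((\d.(\e.((d e) e))) h) (((\f.(\g.(\h.((f h) (g h))))) t) h)))
  Redex: ((\d.(\e.((d e) e))) h)
  Redex: ((\f.(\g.(\h.((f h) (g h))))) t)
Total redexes: 2

Answer: 2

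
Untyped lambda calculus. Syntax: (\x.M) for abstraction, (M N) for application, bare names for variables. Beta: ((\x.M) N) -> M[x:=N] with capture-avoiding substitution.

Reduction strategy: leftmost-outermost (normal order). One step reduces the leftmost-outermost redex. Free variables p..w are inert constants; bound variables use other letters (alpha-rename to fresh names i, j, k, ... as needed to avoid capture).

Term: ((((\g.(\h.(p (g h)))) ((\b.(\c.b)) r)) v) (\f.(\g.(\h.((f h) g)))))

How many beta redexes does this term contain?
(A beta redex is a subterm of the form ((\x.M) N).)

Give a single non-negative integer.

Answer: 2

Derivation:
Term: ((((\g.(\h.(p (g h)))) ((\b.(\c.b)) r)) v) (\f.(\g.(\h.((f h) g)))))
  Redex: ((\g.(\h.(p (g h)))) ((\b.(\c.b)) r))
  Redex: ((\b.(\c.b)) r)
Total redexes: 2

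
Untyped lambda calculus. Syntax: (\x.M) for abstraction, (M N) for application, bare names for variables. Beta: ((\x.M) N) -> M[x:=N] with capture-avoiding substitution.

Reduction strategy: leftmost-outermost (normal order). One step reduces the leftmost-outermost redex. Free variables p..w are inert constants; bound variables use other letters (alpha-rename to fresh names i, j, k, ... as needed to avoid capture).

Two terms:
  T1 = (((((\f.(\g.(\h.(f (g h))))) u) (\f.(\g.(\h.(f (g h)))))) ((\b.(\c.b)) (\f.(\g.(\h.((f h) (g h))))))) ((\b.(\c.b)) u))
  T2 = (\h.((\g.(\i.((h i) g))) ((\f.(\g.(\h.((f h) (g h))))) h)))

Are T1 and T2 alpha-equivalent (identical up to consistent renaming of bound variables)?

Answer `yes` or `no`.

Term 1: (((((\f.(\g.(\h.(f (g h))))) u) (\f.(\g.(\h.(f (g h)))))) ((\b.(\c.b)) (\f.(\g.(\h.((f h) (g h))))))) ((\b.(\c.b)) u))
Term 2: (\h.((\g.(\i.((h i) g))) ((\f.(\g.(\h.((f h) (g h))))) h)))
Alpha-equivalence: compare structure up to binder renaming.
Result: False

Answer: no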